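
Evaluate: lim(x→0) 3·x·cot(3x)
This is a 0·∞ indeterminate form.

Rewrite 0·∞ as a quotient (0/0 or ∞/∞ form), then apply L'Hôpital's rule:
  lim(x→0) 3·x·cot(3x) = 1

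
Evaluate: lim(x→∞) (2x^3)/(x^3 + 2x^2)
This is an ∞/∞ indeterminate form.

Apply L'Hôpital's rule: differentiate numerator and denominator separately.
  f(x) = 2·x^3   ⇒   f'(x) = 6·x^2
  g(x) = x^3 + 2·x^2   ⇒   g'(x) = 3·x^2 + 4·x
  lim(x→∞) f'(x)/g'(x) = lim(x→∞) (6·x^2)/(3·x^2 + 4·x)
  = 2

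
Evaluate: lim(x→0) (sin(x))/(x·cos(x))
This is a 0/0 indeterminate form.

Apply L'Hôpital's rule: differentiate numerator and denominator separately.
  f(x) = sin(x)   ⇒   f'(x) = cos(x)
  g(x) = x·cos(x)   ⇒   g'(x) = -x·sin(x) + cos(x)
  lim(x→0) f'(x)/g'(x) = lim(x→0) (cos(x))/(-x·sin(x) + cos(x))
  = 1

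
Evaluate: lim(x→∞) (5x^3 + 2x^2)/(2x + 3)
This is an ∞/∞ indeterminate form.

Apply L'Hôpital's rule: differentiate numerator and denominator separately.
  f(x) = 5·x^3 + 2·x^2   ⇒   f'(x) = 15·x^2 + 4·x
  g(x) = 2·x + 3   ⇒   g'(x) = 2
  lim(x→∞) f'(x)/g'(x) = lim(x→∞) (15·x^2 + 4·x)/(2)
  = ∞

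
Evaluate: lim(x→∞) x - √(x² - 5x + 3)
This is an ∞-∞ indeterminate form.

Combine fractions or rationalize to convert ∞-∞ to 0/0 form:
  lim(x→∞) x - √(x² - 5x + 3) = 5/2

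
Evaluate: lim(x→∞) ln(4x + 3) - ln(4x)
This is an ∞-∞ indeterminate form.

Combine fractions or rationalize to convert ∞-∞ to 0/0 form:
  lim(x→∞) ln(4x + 3) - ln(4x) = 0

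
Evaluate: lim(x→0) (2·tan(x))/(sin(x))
This is a 0/0 indeterminate form.

Apply L'Hôpital's rule: differentiate numerator and denominator separately.
  f(x) = 2·tan(x)   ⇒   f'(x) = 2·tan(x)^2 + 2
  g(x) = sin(x)   ⇒   g'(x) = cos(x)
  lim(x→0) f'(x)/g'(x) = lim(x→0) (2·tan(x)^2 + 2)/(cos(x))
  = 2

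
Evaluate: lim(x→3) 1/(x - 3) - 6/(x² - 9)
This is an ∞-∞ indeterminate form.

Combine fractions or rationalize to convert ∞-∞ to 0/0 form:
  lim(x→3) 1/(x - 3) - 6/(x² - 9) = 1/6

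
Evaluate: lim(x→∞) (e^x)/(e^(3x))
This is an ∞/∞ indeterminate form.

Apply L'Hôpital's rule: differentiate numerator and denominator separately.
  f(x) = e^(x)   ⇒   f'(x) = e^(x)
  g(x) = e^(3·x)   ⇒   g'(x) = 3·e^(3·x)
  lim(x→∞) f'(x)/g'(x) = lim(x→∞) (e^(x))/(3·e^(3·x))
  = 0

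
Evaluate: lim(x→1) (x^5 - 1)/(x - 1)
This is a standard limit.

Factor or rationalize the expression:
  lim(x→1) (x^5 - 1)/(x - 1) = 5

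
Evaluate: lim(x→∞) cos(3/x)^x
This is an exponential indeterminate form.

For exponential indeterminate forms, take the natural log:
  Let L = lim(x→∞) cos(3/x)^x
  Then ln(L) = lim(x→∞) [exponent × ln(base)]
  Evaluate using L'Hôpital or standard limits, then exponentiate.
  L = 1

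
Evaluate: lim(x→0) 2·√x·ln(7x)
This is a 0·∞ indeterminate form.

Rewrite 0·∞ as a quotient (0/0 or ∞/∞ form), then apply L'Hôpital's rule:
  lim(x→0) 2·√x·ln(7x) = 0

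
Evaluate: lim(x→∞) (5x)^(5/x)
This is an exponential indeterminate form.

For exponential indeterminate forms, take the natural log:
  Let L = lim(x→∞) (5x)^(5/x)
  Then ln(L) = lim(x→∞) [exponent × ln(base)]
  Evaluate using L'Hôpital or standard limits, then exponentiate.
  L = 1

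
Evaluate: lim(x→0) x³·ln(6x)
This is a 0·∞ indeterminate form.

Rewrite 0·∞ as a quotient (0/0 or ∞/∞ form), then apply L'Hôpital's rule:
  lim(x→0) x³·ln(6x) = 0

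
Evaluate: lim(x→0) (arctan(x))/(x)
This is a 0/0 indeterminate form.

Apply L'Hôpital's rule: differentiate numerator and denominator separately.
  f(x) = atan(x)   ⇒   f'(x) = 1/(x^2 + 1)
  g(x) = x   ⇒   g'(x) = 1
  lim(x→0) f'(x)/g'(x) = lim(x→0) (1/(x^2 + 1))/(1)
  = 1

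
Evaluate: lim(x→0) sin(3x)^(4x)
This is an exponential indeterminate form.

For exponential indeterminate forms, take the natural log:
  Let L = lim(x→0) sin(3x)^(4x)
  Then ln(L) = lim(x→0) [exponent × ln(base)]
  Evaluate using L'Hôpital or standard limits, then exponentiate.
  L = 1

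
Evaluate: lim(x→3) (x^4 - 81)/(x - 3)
This is a standard limit.

Factor or rationalize the expression:
  lim(x→3) (x^4 - 81)/(x - 3) = 108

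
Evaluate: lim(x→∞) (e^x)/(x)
This is an ∞/∞ indeterminate form.

Apply L'Hôpital's rule: differentiate numerator and denominator separately.
  f(x) = e^(x)   ⇒   f'(x) = e^(x)
  g(x) = x   ⇒   g'(x) = 1
  lim(x→∞) f'(x)/g'(x) = lim(x→∞) (e^(x))/(1)
  = ∞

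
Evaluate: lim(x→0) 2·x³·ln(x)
This is a 0·∞ indeterminate form.

Rewrite 0·∞ as a quotient (0/0 or ∞/∞ form), then apply L'Hôpital's rule:
  lim(x→0) 2·x³·ln(x) = 0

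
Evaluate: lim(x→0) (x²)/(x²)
This is a 0/0 indeterminate form.

Apply L'Hôpital's rule: differentiate numerator and denominator separately.
  f(x) = x^2   ⇒   f'(x) = 2·x
  g(x) = x^2   ⇒   g'(x) = 2·x
  lim(x→0) f'(x)/g'(x) = lim(x→0) (2·x)/(2·x)
  = 1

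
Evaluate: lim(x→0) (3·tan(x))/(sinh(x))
This is a 0/0 indeterminate form.

Apply L'Hôpital's rule: differentiate numerator and denominator separately.
  f(x) = 3·tan(x)   ⇒   f'(x) = 3·tan(x)^2 + 3
  g(x) = sinh(x)   ⇒   g'(x) = cosh(x)
  lim(x→0) f'(x)/g'(x) = lim(x→0) (3·tan(x)^2 + 3)/(cosh(x))
  = 3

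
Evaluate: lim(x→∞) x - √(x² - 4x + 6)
This is an ∞-∞ indeterminate form.

Combine fractions or rationalize to convert ∞-∞ to 0/0 form:
  lim(x→∞) x - √(x² - 4x + 6) = 2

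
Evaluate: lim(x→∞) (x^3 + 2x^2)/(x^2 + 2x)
This is an ∞/∞ indeterminate form.

Apply L'Hôpital's rule: differentiate numerator and denominator separately.
  f(x) = x^3 + 2·x^2   ⇒   f'(x) = 3·x^2 + 4·x
  g(x) = x^2 + 2·x   ⇒   g'(x) = 2·x + 2
  lim(x→∞) f'(x)/g'(x) = lim(x→∞) (3·x^2 + 4·x)/(2·x + 2)
  = ∞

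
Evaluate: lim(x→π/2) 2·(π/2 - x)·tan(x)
This is a 0·∞ indeterminate form.

Rewrite 0·∞ as a quotient (0/0 or ∞/∞ form), then apply L'Hôpital's rule:
  lim(x→π/2) 2·(π/2 - x)·tan(x) = 2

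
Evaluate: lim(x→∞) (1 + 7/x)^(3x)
This is an exponential indeterminate form.

For exponential indeterminate forms, take the natural log:
  Let L = lim(x→∞) (1 + 7/x)^(3x)
  Then ln(L) = lim(x→∞) [exponent × ln(base)]
  Evaluate using L'Hôpital or standard limits, then exponentiate.
  L = e^(21)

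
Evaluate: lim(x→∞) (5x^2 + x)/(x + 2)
This is an ∞/∞ indeterminate form.

Apply L'Hôpital's rule: differentiate numerator and denominator separately.
  f(x) = 5·x^2 + x   ⇒   f'(x) = 10·x + 1
  g(x) = x + 2   ⇒   g'(x) = 1
  lim(x→∞) f'(x)/g'(x) = lim(x→∞) (10·x + 1)/(1)
  = ∞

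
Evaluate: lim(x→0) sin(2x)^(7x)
This is an exponential indeterminate form.

For exponential indeterminate forms, take the natural log:
  Let L = lim(x→0) sin(2x)^(7x)
  Then ln(L) = lim(x→0) [exponent × ln(base)]
  Evaluate using L'Hôpital or standard limits, then exponentiate.
  L = 1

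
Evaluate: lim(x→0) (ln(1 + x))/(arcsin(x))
This is a 0/0 indeterminate form.

Apply L'Hôpital's rule: differentiate numerator and denominator separately.
  f(x) = ln(x + 1)   ⇒   f'(x) = 1/(x + 1)
  g(x) = asin(x)   ⇒   g'(x) = 1/sqrt(1 - x^2)
  lim(x→0) f'(x)/g'(x) = lim(x→0) (1/(x + 1))/(1/sqrt(1 - x^2))
  = 1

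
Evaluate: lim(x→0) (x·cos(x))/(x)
This is a 0/0 indeterminate form.

Apply L'Hôpital's rule: differentiate numerator and denominator separately.
  f(x) = x·cos(x)   ⇒   f'(x) = -x·sin(x) + cos(x)
  g(x) = x   ⇒   g'(x) = 1
  lim(x→0) f'(x)/g'(x) = lim(x→0) (-x·sin(x) + cos(x))/(1)
  = 1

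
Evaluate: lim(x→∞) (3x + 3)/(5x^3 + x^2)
This is an ∞/∞ indeterminate form.

Apply L'Hôpital's rule: differentiate numerator and denominator separately.
  f(x) = 3·x + 3   ⇒   f'(x) = 3
  g(x) = 5·x^3 + x^2   ⇒   g'(x) = 15·x^2 + 2·x
  lim(x→∞) f'(x)/g'(x) = lim(x→∞) (3)/(15·x^2 + 2·x)
  = 0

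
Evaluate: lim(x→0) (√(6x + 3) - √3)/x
This is a standard limit.

Factor or rationalize the expression:
  lim(x→0) (√(6x + 3) - √3)/x = sqrt(3)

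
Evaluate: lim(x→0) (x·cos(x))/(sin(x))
This is a 0/0 indeterminate form.

Apply L'Hôpital's rule: differentiate numerator and denominator separately.
  f(x) = x·cos(x)   ⇒   f'(x) = -x·sin(x) + cos(x)
  g(x) = sin(x)   ⇒   g'(x) = cos(x)
  lim(x→0) f'(x)/g'(x) = lim(x→0) (-x·sin(x) + cos(x))/(cos(x))
  = 1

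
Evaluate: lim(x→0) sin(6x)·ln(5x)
This is a 0·∞ indeterminate form.

Rewrite 0·∞ as a quotient (0/0 or ∞/∞ form), then apply L'Hôpital's rule:
  lim(x→0) sin(6x)·ln(5x) = 0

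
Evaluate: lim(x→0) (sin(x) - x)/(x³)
This is a 0/0 indeterminate form.

Apply L'Hôpital's rule: differentiate numerator and denominator separately.
  f(x) = -x + sin(x)   ⇒   f'(x) = cos(x) - 1
  g(x) = x^3   ⇒   g'(x) = 3·x^2
  lim(x→0) f'(x)/g'(x) = lim(x→0) (cos(x) - 1)/(3·x^2)
  = -1/6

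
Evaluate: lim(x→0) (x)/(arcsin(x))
This is a 0/0 indeterminate form.

Apply L'Hôpital's rule: differentiate numerator and denominator separately.
  f(x) = x   ⇒   f'(x) = 1
  g(x) = asin(x)   ⇒   g'(x) = 1/sqrt(1 - x^2)
  lim(x→0) f'(x)/g'(x) = lim(x→0) (1)/(1/sqrt(1 - x^2))
  = 1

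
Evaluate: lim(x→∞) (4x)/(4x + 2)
This is an ∞/∞ indeterminate form.

Apply L'Hôpital's rule: differentiate numerator and denominator separately.
  f(x) = 4·x   ⇒   f'(x) = 4
  g(x) = 4·x + 2   ⇒   g'(x) = 4
  lim(x→∞) f'(x)/g'(x) = lim(x→∞) (4)/(4)
  = 1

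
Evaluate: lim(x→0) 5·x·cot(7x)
This is a 0·∞ indeterminate form.

Rewrite 0·∞ as a quotient (0/0 or ∞/∞ form), then apply L'Hôpital's rule:
  lim(x→0) 5·x·cot(7x) = 5/7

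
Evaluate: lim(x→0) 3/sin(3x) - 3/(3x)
This is an ∞-∞ indeterminate form.

Combine fractions or rationalize to convert ∞-∞ to 0/0 form:
  lim(x→0) 3/sin(3x) - 3/(3x) = 0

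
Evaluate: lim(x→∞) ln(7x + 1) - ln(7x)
This is an ∞-∞ indeterminate form.

Combine fractions or rationalize to convert ∞-∞ to 0/0 form:
  lim(x→∞) ln(7x + 1) - ln(7x) = 0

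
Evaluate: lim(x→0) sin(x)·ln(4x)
This is a 0·∞ indeterminate form.

Rewrite 0·∞ as a quotient (0/0 or ∞/∞ form), then apply L'Hôpital's rule:
  lim(x→0) sin(x)·ln(4x) = 0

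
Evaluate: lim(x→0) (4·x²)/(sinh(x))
This is a 0/0 indeterminate form.

Apply L'Hôpital's rule: differentiate numerator and denominator separately.
  f(x) = 4·x^2   ⇒   f'(x) = 8·x
  g(x) = sinh(x)   ⇒   g'(x) = cosh(x)
  lim(x→0) f'(x)/g'(x) = lim(x→0) (8·x)/(cosh(x))
  = 0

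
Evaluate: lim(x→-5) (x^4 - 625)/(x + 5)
This is a standard limit.

Factor or rationalize the expression:
  lim(x→-5) (x^4 - 625)/(x + 5) = -500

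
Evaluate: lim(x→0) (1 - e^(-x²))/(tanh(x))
This is a 0/0 indeterminate form.

Apply L'Hôpital's rule: differentiate numerator and denominator separately.
  f(x) = 1 - e^(-x^2)   ⇒   f'(x) = 2·x·e^(-x^2)
  g(x) = tanh(x)   ⇒   g'(x) = 1 - tanh(x)^2
  lim(x→0) f'(x)/g'(x) = lim(x→0) (2·x·e^(-x^2))/(1 - tanh(x)^2)
  = 0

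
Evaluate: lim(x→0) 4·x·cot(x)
This is a 0·∞ indeterminate form.

Rewrite 0·∞ as a quotient (0/0 or ∞/∞ form), then apply L'Hôpital's rule:
  lim(x→0) 4·x·cot(x) = 4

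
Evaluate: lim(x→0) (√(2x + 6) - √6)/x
This is a standard limit.

Factor or rationalize the expression:
  lim(x→0) (√(2x + 6) - √6)/x = sqrt(6)/6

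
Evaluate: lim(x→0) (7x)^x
This is an exponential indeterminate form.

For exponential indeterminate forms, take the natural log:
  Let L = lim(x→0) (7x)^x
  Then ln(L) = lim(x→0) [exponent × ln(base)]
  Evaluate using L'Hôpital or standard limits, then exponentiate.
  L = 1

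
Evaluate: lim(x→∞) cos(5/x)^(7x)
This is an exponential indeterminate form.

For exponential indeterminate forms, take the natural log:
  Let L = lim(x→∞) cos(5/x)^(7x)
  Then ln(L) = lim(x→∞) [exponent × ln(base)]
  Evaluate using L'Hôpital or standard limits, then exponentiate.
  L = 1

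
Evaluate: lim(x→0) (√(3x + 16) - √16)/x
This is a standard limit.

Factor or rationalize the expression:
  lim(x→0) (√(3x + 16) - √16)/x = 3/8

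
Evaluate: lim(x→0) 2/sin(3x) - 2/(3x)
This is an ∞-∞ indeterminate form.

Combine fractions or rationalize to convert ∞-∞ to 0/0 form:
  lim(x→0) 2/sin(3x) - 2/(3x) = 0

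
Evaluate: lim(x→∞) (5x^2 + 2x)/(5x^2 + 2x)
This is an ∞/∞ indeterminate form.

Apply L'Hôpital's rule: differentiate numerator and denominator separately.
  f(x) = 5·x^2 + 2·x   ⇒   f'(x) = 10·x + 2
  g(x) = 5·x^2 + 2·x   ⇒   g'(x) = 10·x + 2
  lim(x→∞) f'(x)/g'(x) = lim(x→∞) (10·x + 2)/(10·x + 2)
  = 1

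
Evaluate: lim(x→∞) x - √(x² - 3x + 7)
This is an ∞-∞ indeterminate form.

Combine fractions or rationalize to convert ∞-∞ to 0/0 form:
  lim(x→∞) x - √(x² - 3x + 7) = 3/2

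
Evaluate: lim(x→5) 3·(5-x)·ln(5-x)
This is a 0·∞ indeterminate form.

Rewrite 0·∞ as a quotient (0/0 or ∞/∞ form), then apply L'Hôpital's rule:
  lim(x→5) 3·(5-x)·ln(5-x) = 0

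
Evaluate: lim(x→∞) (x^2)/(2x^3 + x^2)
This is an ∞/∞ indeterminate form.

Apply L'Hôpital's rule: differentiate numerator and denominator separately.
  f(x) = x^2   ⇒   f'(x) = 2·x
  g(x) = 2·x^3 + x^2   ⇒   g'(x) = 6·x^2 + 2·x
  lim(x→∞) f'(x)/g'(x) = lim(x→∞) (2·x)/(6·x^2 + 2·x)
  = 0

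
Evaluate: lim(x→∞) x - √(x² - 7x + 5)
This is an ∞-∞ indeterminate form.

Combine fractions or rationalize to convert ∞-∞ to 0/0 form:
  lim(x→∞) x - √(x² - 7x + 5) = 7/2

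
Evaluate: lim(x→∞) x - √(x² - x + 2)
This is an ∞-∞ indeterminate form.

Combine fractions or rationalize to convert ∞-∞ to 0/0 form:
  lim(x→∞) x - √(x² - x + 2) = 1/2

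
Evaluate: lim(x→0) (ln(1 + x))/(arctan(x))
This is a 0/0 indeterminate form.

Apply L'Hôpital's rule: differentiate numerator and denominator separately.
  f(x) = ln(x + 1)   ⇒   f'(x) = 1/(x + 1)
  g(x) = atan(x)   ⇒   g'(x) = 1/(x^2 + 1)
  lim(x→0) f'(x)/g'(x) = lim(x→0) (1/(x + 1))/(1/(x^2 + 1))
  = 1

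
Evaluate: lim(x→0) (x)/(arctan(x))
This is a 0/0 indeterminate form.

Apply L'Hôpital's rule: differentiate numerator and denominator separately.
  f(x) = x   ⇒   f'(x) = 1
  g(x) = atan(x)   ⇒   g'(x) = 1/(x^2 + 1)
  lim(x→0) f'(x)/g'(x) = lim(x→0) (1)/(1/(x^2 + 1))
  = 1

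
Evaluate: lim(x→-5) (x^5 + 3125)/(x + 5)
This is a standard limit.

Factor or rationalize the expression:
  lim(x→-5) (x^5 + 3125)/(x + 5) = 3125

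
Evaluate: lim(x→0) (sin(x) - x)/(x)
This is a 0/0 indeterminate form.

Apply L'Hôpital's rule: differentiate numerator and denominator separately.
  f(x) = -x + sin(x)   ⇒   f'(x) = cos(x) - 1
  g(x) = x   ⇒   g'(x) = 1
  lim(x→0) f'(x)/g'(x) = lim(x→0) (cos(x) - 1)/(1)
  = 0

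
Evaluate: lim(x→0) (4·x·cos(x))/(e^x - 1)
This is a 0/0 indeterminate form.

Apply L'Hôpital's rule: differentiate numerator and denominator separately.
  f(x) = 4·x·cos(x)   ⇒   f'(x) = -4·x·sin(x) + 4·cos(x)
  g(x) = e^(x) - 1   ⇒   g'(x) = e^(x)
  lim(x→0) f'(x)/g'(x) = lim(x→0) (-4·x·sin(x) + 4·cos(x))/(e^(x))
  = 4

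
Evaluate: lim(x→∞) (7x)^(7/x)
This is an exponential indeterminate form.

For exponential indeterminate forms, take the natural log:
  Let L = lim(x→∞) (7x)^(7/x)
  Then ln(L) = lim(x→∞) [exponent × ln(base)]
  Evaluate using L'Hôpital or standard limits, then exponentiate.
  L = 1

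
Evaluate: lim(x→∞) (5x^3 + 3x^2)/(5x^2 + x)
This is an ∞/∞ indeterminate form.

Apply L'Hôpital's rule: differentiate numerator and denominator separately.
  f(x) = 5·x^3 + 3·x^2   ⇒   f'(x) = 15·x^2 + 6·x
  g(x) = 5·x^2 + x   ⇒   g'(x) = 10·x + 1
  lim(x→∞) f'(x)/g'(x) = lim(x→∞) (15·x^2 + 6·x)/(10·x + 1)
  = ∞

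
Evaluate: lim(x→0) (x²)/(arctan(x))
This is a 0/0 indeterminate form.

Apply L'Hôpital's rule: differentiate numerator and denominator separately.
  f(x) = x^2   ⇒   f'(x) = 2·x
  g(x) = atan(x)   ⇒   g'(x) = 1/(x^2 + 1)
  lim(x→0) f'(x)/g'(x) = lim(x→0) (2·x)/(1/(x^2 + 1))
  = 0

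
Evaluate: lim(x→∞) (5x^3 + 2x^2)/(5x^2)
This is an ∞/∞ indeterminate form.

Apply L'Hôpital's rule: differentiate numerator and denominator separately.
  f(x) = 5·x^3 + 2·x^2   ⇒   f'(x) = 15·x^2 + 4·x
  g(x) = 5·x^2   ⇒   g'(x) = 10·x
  lim(x→∞) f'(x)/g'(x) = lim(x→∞) (15·x^2 + 4·x)/(10·x)
  = ∞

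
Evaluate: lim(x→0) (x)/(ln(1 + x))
This is a 0/0 indeterminate form.

Apply L'Hôpital's rule: differentiate numerator and denominator separately.
  f(x) = x   ⇒   f'(x) = 1
  g(x) = ln(x + 1)   ⇒   g'(x) = 1/(x + 1)
  lim(x→0) f'(x)/g'(x) = lim(x→0) (1)/(1/(x + 1))
  = 1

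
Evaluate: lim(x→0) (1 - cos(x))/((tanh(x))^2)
This is a 0/0 indeterminate form.

Apply L'Hôpital's rule: differentiate numerator and denominator separately.
  f(x) = 1 - cos(x)   ⇒   f'(x) = sin(x)
  g(x) = tanh(x)^2   ⇒   g'(x) = (2 - 2·tanh(x)^2)·tanh(x)
  lim(x→0) f'(x)/g'(x) = lim(x→0) (sin(x))/((2 - 2·tanh(x)^2)·tanh(x))
  = 1/2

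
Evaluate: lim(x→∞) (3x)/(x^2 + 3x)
This is an ∞/∞ indeterminate form.

Apply L'Hôpital's rule: differentiate numerator and denominator separately.
  f(x) = 3·x   ⇒   f'(x) = 3
  g(x) = x^2 + 3·x   ⇒   g'(x) = 2·x + 3
  lim(x→∞) f'(x)/g'(x) = lim(x→∞) (3)/(2·x + 3)
  = 0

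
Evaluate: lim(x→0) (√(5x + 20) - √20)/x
This is a standard limit.

Factor or rationalize the expression:
  lim(x→0) (√(5x + 20) - √20)/x = sqrt(5)/4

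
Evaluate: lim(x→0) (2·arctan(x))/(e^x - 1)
This is a 0/0 indeterminate form.

Apply L'Hôpital's rule: differentiate numerator and denominator separately.
  f(x) = 2·atan(x)   ⇒   f'(x) = 2/(x^2 + 1)
  g(x) = e^(x) - 1   ⇒   g'(x) = e^(x)
  lim(x→0) f'(x)/g'(x) = lim(x→0) (2/(x^2 + 1))/(e^(x))
  = 2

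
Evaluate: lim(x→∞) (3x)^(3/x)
This is an exponential indeterminate form.

For exponential indeterminate forms, take the natural log:
  Let L = lim(x→∞) (3x)^(3/x)
  Then ln(L) = lim(x→∞) [exponent × ln(base)]
  Evaluate using L'Hôpital or standard limits, then exponentiate.
  L = 1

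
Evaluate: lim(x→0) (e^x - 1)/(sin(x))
This is a 0/0 indeterminate form.

Apply L'Hôpital's rule: differentiate numerator and denominator separately.
  f(x) = e^(x) - 1   ⇒   f'(x) = e^(x)
  g(x) = sin(x)   ⇒   g'(x) = cos(x)
  lim(x→0) f'(x)/g'(x) = lim(x→0) (e^(x))/(cos(x))
  = 1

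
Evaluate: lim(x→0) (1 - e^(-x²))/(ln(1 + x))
This is a 0/0 indeterminate form.

Apply L'Hôpital's rule: differentiate numerator and denominator separately.
  f(x) = 1 - e^(-x^2)   ⇒   f'(x) = 2·x·e^(-x^2)
  g(x) = ln(x + 1)   ⇒   g'(x) = 1/(x + 1)
  lim(x→0) f'(x)/g'(x) = lim(x→0) (2·x·e^(-x^2))/(1/(x + 1))
  = 0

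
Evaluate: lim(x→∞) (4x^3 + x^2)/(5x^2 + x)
This is an ∞/∞ indeterminate form.

Apply L'Hôpital's rule: differentiate numerator and denominator separately.
  f(x) = 4·x^3 + x^2   ⇒   f'(x) = 12·x^2 + 2·x
  g(x) = 5·x^2 + x   ⇒   g'(x) = 10·x + 1
  lim(x→∞) f'(x)/g'(x) = lim(x→∞) (12·x^2 + 2·x)/(10·x + 1)
  = ∞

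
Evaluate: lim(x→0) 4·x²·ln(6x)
This is a 0·∞ indeterminate form.

Rewrite 0·∞ as a quotient (0/0 or ∞/∞ form), then apply L'Hôpital's rule:
  lim(x→0) 4·x²·ln(6x) = 0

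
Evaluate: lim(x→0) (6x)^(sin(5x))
This is an exponential indeterminate form.

For exponential indeterminate forms, take the natural log:
  Let L = lim(x→0) (6x)^(sin(5x))
  Then ln(L) = lim(x→0) [exponent × ln(base)]
  Evaluate using L'Hôpital or standard limits, then exponentiate.
  L = 1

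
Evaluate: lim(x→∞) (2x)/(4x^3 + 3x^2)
This is an ∞/∞ indeterminate form.

Apply L'Hôpital's rule: differentiate numerator and denominator separately.
  f(x) = 2·x   ⇒   f'(x) = 2
  g(x) = 4·x^3 + 3·x^2   ⇒   g'(x) = 12·x^2 + 6·x
  lim(x→∞) f'(x)/g'(x) = lim(x→∞) (2)/(12·x^2 + 6·x)
  = 0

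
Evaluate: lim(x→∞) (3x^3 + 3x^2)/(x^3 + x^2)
This is an ∞/∞ indeterminate form.

Apply L'Hôpital's rule: differentiate numerator and denominator separately.
  f(x) = 3·x^3 + 3·x^2   ⇒   f'(x) = 9·x^2 + 6·x
  g(x) = x^3 + x^2   ⇒   g'(x) = 3·x^2 + 2·x
  lim(x→∞) f'(x)/g'(x) = lim(x→∞) (9·x^2 + 6·x)/(3·x^2 + 2·x)
  = 3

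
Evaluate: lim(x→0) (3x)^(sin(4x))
This is an exponential indeterminate form.

For exponential indeterminate forms, take the natural log:
  Let L = lim(x→0) (3x)^(sin(4x))
  Then ln(L) = lim(x→0) [exponent × ln(base)]
  Evaluate using L'Hôpital or standard limits, then exponentiate.
  L = 1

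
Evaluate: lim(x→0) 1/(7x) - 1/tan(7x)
This is an ∞-∞ indeterminate form.

Combine fractions or rationalize to convert ∞-∞ to 0/0 form:
  lim(x→0) 1/(7x) - 1/tan(7x) = 0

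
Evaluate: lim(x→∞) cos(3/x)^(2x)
This is an exponential indeterminate form.

For exponential indeterminate forms, take the natural log:
  Let L = lim(x→∞) cos(3/x)^(2x)
  Then ln(L) = lim(x→∞) [exponent × ln(base)]
  Evaluate using L'Hôpital or standard limits, then exponentiate.
  L = 1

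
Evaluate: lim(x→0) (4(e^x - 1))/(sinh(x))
This is a 0/0 indeterminate form.

Apply L'Hôpital's rule: differentiate numerator and denominator separately.
  f(x) = 4·e^(x) - 4   ⇒   f'(x) = 4·e^(x)
  g(x) = sinh(x)   ⇒   g'(x) = cosh(x)
  lim(x→0) f'(x)/g'(x) = lim(x→0) (4·e^(x))/(cosh(x))
  = 4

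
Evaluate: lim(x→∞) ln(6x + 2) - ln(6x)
This is an ∞-∞ indeterminate form.

Combine fractions or rationalize to convert ∞-∞ to 0/0 form:
  lim(x→∞) ln(6x + 2) - ln(6x) = 0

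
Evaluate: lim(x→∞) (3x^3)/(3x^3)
This is an ∞/∞ indeterminate form.

Apply L'Hôpital's rule: differentiate numerator and denominator separately.
  f(x) = 3·x^3   ⇒   f'(x) = 9·x^2
  g(x) = 3·x^3   ⇒   g'(x) = 9·x^2
  lim(x→∞) f'(x)/g'(x) = lim(x→∞) (9·x^2)/(9·x^2)
  = 1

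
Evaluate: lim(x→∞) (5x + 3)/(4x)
This is an ∞/∞ indeterminate form.

Apply L'Hôpital's rule: differentiate numerator and denominator separately.
  f(x) = 5·x + 3   ⇒   f'(x) = 5
  g(x) = 4·x   ⇒   g'(x) = 4
  lim(x→∞) f'(x)/g'(x) = lim(x→∞) (5)/(4)
  = 5/4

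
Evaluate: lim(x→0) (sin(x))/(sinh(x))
This is a 0/0 indeterminate form.

Apply L'Hôpital's rule: differentiate numerator and denominator separately.
  f(x) = sin(x)   ⇒   f'(x) = cos(x)
  g(x) = sinh(x)   ⇒   g'(x) = cosh(x)
  lim(x→0) f'(x)/g'(x) = lim(x→0) (cos(x))/(cosh(x))
  = 1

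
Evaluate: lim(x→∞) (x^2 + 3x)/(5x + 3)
This is an ∞/∞ indeterminate form.

Apply L'Hôpital's rule: differentiate numerator and denominator separately.
  f(x) = x^2 + 3·x   ⇒   f'(x) = 2·x + 3
  g(x) = 5·x + 3   ⇒   g'(x) = 5
  lim(x→∞) f'(x)/g'(x) = lim(x→∞) (2·x + 3)/(5)
  = ∞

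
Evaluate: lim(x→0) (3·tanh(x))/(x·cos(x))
This is a 0/0 indeterminate form.

Apply L'Hôpital's rule: differentiate numerator and denominator separately.
  f(x) = 3·tanh(x)   ⇒   f'(x) = 3 - 3·tanh(x)^2
  g(x) = x·cos(x)   ⇒   g'(x) = -x·sin(x) + cos(x)
  lim(x→0) f'(x)/g'(x) = lim(x→0) (3 - 3·tanh(x)^2)/(-x·sin(x) + cos(x))
  = 3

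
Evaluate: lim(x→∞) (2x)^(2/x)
This is an exponential indeterminate form.

For exponential indeterminate forms, take the natural log:
  Let L = lim(x→∞) (2x)^(2/x)
  Then ln(L) = lim(x→∞) [exponent × ln(base)]
  Evaluate using L'Hôpital or standard limits, then exponentiate.
  L = 1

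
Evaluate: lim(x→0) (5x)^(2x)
This is an exponential indeterminate form.

For exponential indeterminate forms, take the natural log:
  Let L = lim(x→0) (5x)^(2x)
  Then ln(L) = lim(x→0) [exponent × ln(base)]
  Evaluate using L'Hôpital or standard limits, then exponentiate.
  L = 1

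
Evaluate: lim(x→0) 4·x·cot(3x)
This is a 0·∞ indeterminate form.

Rewrite 0·∞ as a quotient (0/0 or ∞/∞ form), then apply L'Hôpital's rule:
  lim(x→0) 4·x·cot(3x) = 4/3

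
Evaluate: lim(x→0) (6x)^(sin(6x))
This is an exponential indeterminate form.

For exponential indeterminate forms, take the natural log:
  Let L = lim(x→0) (6x)^(sin(6x))
  Then ln(L) = lim(x→0) [exponent × ln(base)]
  Evaluate using L'Hôpital or standard limits, then exponentiate.
  L = 1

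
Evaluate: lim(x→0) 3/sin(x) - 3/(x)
This is an ∞-∞ indeterminate form.

Combine fractions or rationalize to convert ∞-∞ to 0/0 form:
  lim(x→0) 3/sin(x) - 3/(x) = 0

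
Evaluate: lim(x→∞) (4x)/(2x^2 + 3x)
This is an ∞/∞ indeterminate form.

Apply L'Hôpital's rule: differentiate numerator and denominator separately.
  f(x) = 4·x   ⇒   f'(x) = 4
  g(x) = 2·x^2 + 3·x   ⇒   g'(x) = 4·x + 3
  lim(x→∞) f'(x)/g'(x) = lim(x→∞) (4)/(4·x + 3)
  = 0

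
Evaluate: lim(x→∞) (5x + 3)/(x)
This is an ∞/∞ indeterminate form.

Apply L'Hôpital's rule: differentiate numerator and denominator separately.
  f(x) = 5·x + 3   ⇒   f'(x) = 5
  g(x) = x   ⇒   g'(x) = 1
  lim(x→∞) f'(x)/g'(x) = lim(x→∞) (5)/(1)
  = 5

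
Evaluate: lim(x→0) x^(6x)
This is an exponential indeterminate form.

For exponential indeterminate forms, take the natural log:
  Let L = lim(x→0) x^(6x)
  Then ln(L) = lim(x→0) [exponent × ln(base)]
  Evaluate using L'Hôpital or standard limits, then exponentiate.
  L = 1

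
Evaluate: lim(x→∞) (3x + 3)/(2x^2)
This is an ∞/∞ indeterminate form.

Apply L'Hôpital's rule: differentiate numerator and denominator separately.
  f(x) = 3·x + 3   ⇒   f'(x) = 3
  g(x) = 2·x^2   ⇒   g'(x) = 4·x
  lim(x→∞) f'(x)/g'(x) = lim(x→∞) (3)/(4·x)
  = 0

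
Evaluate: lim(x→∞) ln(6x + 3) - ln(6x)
This is an ∞-∞ indeterminate form.

Combine fractions or rationalize to convert ∞-∞ to 0/0 form:
  lim(x→∞) ln(6x + 3) - ln(6x) = 0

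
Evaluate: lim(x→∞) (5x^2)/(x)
This is an ∞/∞ indeterminate form.

Apply L'Hôpital's rule: differentiate numerator and denominator separately.
  f(x) = 5·x^2   ⇒   f'(x) = 10·x
  g(x) = x   ⇒   g'(x) = 1
  lim(x→∞) f'(x)/g'(x) = lim(x→∞) (10·x)/(1)
  = ∞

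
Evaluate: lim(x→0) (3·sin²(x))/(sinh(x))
This is a 0/0 indeterminate form.

Apply L'Hôpital's rule: differentiate numerator and denominator separately.
  f(x) = 3·sin(x)^2   ⇒   f'(x) = 6·sin(x)·cos(x)
  g(x) = sinh(x)   ⇒   g'(x) = cosh(x)
  lim(x→0) f'(x)/g'(x) = lim(x→0) (6·sin(x)·cos(x))/(cosh(x))
  = 0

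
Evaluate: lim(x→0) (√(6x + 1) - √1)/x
This is a standard limit.

Factor or rationalize the expression:
  lim(x→0) (√(6x + 1) - √1)/x = 3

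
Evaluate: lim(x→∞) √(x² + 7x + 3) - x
This is an ∞-∞ indeterminate form.

Combine fractions or rationalize to convert ∞-∞ to 0/0 form:
  lim(x→∞) √(x² + 7x + 3) - x = 7/2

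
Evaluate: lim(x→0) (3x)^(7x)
This is an exponential indeterminate form.

For exponential indeterminate forms, take the natural log:
  Let L = lim(x→0) (3x)^(7x)
  Then ln(L) = lim(x→0) [exponent × ln(base)]
  Evaluate using L'Hôpital or standard limits, then exponentiate.
  L = 1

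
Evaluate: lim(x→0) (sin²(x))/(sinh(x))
This is a 0/0 indeterminate form.

Apply L'Hôpital's rule: differentiate numerator and denominator separately.
  f(x) = sin(x)^2   ⇒   f'(x) = 2·sin(x)·cos(x)
  g(x) = sinh(x)   ⇒   g'(x) = cosh(x)
  lim(x→0) f'(x)/g'(x) = lim(x→0) (2·sin(x)·cos(x))/(cosh(x))
  = 0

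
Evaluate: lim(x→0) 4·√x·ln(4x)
This is a 0·∞ indeterminate form.

Rewrite 0·∞ as a quotient (0/0 or ∞/∞ form), then apply L'Hôpital's rule:
  lim(x→0) 4·√x·ln(4x) = 0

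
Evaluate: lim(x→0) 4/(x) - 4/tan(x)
This is an ∞-∞ indeterminate form.

Combine fractions or rationalize to convert ∞-∞ to 0/0 form:
  lim(x→0) 4/(x) - 4/tan(x) = 0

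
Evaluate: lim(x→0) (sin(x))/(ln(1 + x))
This is a 0/0 indeterminate form.

Apply L'Hôpital's rule: differentiate numerator and denominator separately.
  f(x) = sin(x)   ⇒   f'(x) = cos(x)
  g(x) = ln(x + 1)   ⇒   g'(x) = 1/(x + 1)
  lim(x→0) f'(x)/g'(x) = lim(x→0) (cos(x))/(1/(x + 1))
  = 1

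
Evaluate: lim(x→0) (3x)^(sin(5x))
This is an exponential indeterminate form.

For exponential indeterminate forms, take the natural log:
  Let L = lim(x→0) (3x)^(sin(5x))
  Then ln(L) = lim(x→0) [exponent × ln(base)]
  Evaluate using L'Hôpital or standard limits, then exponentiate.
  L = 1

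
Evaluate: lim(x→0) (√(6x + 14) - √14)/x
This is a standard limit.

Factor or rationalize the expression:
  lim(x→0) (√(6x + 14) - √14)/x = 3·sqrt(14)/14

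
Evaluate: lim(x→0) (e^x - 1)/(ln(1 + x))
This is a 0/0 indeterminate form.

Apply L'Hôpital's rule: differentiate numerator and denominator separately.
  f(x) = e^(x) - 1   ⇒   f'(x) = e^(x)
  g(x) = ln(x + 1)   ⇒   g'(x) = 1/(x + 1)
  lim(x→0) f'(x)/g'(x) = lim(x→0) (e^(x))/(1/(x + 1))
  = 1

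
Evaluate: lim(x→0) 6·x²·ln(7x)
This is a 0·∞ indeterminate form.

Rewrite 0·∞ as a quotient (0/0 or ∞/∞ form), then apply L'Hôpital's rule:
  lim(x→0) 6·x²·ln(7x) = 0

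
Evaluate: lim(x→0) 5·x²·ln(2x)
This is a 0·∞ indeterminate form.

Rewrite 0·∞ as a quotient (0/0 or ∞/∞ form), then apply L'Hôpital's rule:
  lim(x→0) 5·x²·ln(2x) = 0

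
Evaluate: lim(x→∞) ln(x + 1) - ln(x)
This is an ∞-∞ indeterminate form.

Combine fractions or rationalize to convert ∞-∞ to 0/0 form:
  lim(x→∞) ln(x + 1) - ln(x) = 0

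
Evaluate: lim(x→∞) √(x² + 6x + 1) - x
This is an ∞-∞ indeterminate form.

Combine fractions or rationalize to convert ∞-∞ to 0/0 form:
  lim(x→∞) √(x² + 6x + 1) - x = 3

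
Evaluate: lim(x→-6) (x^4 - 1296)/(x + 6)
This is a standard limit.

Factor or rationalize the expression:
  lim(x→-6) (x^4 - 1296)/(x + 6) = -864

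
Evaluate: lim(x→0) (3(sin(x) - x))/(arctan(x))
This is a 0/0 indeterminate form.

Apply L'Hôpital's rule: differentiate numerator and denominator separately.
  f(x) = -3·x + 3·sin(x)   ⇒   f'(x) = 3·cos(x) - 3
  g(x) = atan(x)   ⇒   g'(x) = 1/(x^2 + 1)
  lim(x→0) f'(x)/g'(x) = lim(x→0) (3·cos(x) - 3)/(1/(x^2 + 1))
  = 0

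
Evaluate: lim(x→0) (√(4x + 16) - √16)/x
This is a standard limit.

Factor or rationalize the expression:
  lim(x→0) (√(4x + 16) - √16)/x = 1/2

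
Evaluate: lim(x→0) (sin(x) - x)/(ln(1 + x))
This is a 0/0 indeterminate form.

Apply L'Hôpital's rule: differentiate numerator and denominator separately.
  f(x) = -x + sin(x)   ⇒   f'(x) = cos(x) - 1
  g(x) = ln(x + 1)   ⇒   g'(x) = 1/(x + 1)
  lim(x→0) f'(x)/g'(x) = lim(x→0) (cos(x) - 1)/(1/(x + 1))
  = 0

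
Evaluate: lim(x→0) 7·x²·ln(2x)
This is a 0·∞ indeterminate form.

Rewrite 0·∞ as a quotient (0/0 or ∞/∞ form), then apply L'Hôpital's rule:
  lim(x→0) 7·x²·ln(2x) = 0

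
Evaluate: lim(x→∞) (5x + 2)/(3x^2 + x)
This is an ∞/∞ indeterminate form.

Apply L'Hôpital's rule: differentiate numerator and denominator separately.
  f(x) = 5·x + 2   ⇒   f'(x) = 5
  g(x) = 3·x^2 + x   ⇒   g'(x) = 6·x + 1
  lim(x→∞) f'(x)/g'(x) = lim(x→∞) (5)/(6·x + 1)
  = 0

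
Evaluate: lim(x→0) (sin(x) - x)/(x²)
This is a 0/0 indeterminate form.

Apply L'Hôpital's rule: differentiate numerator and denominator separately.
  f(x) = -x + sin(x)   ⇒   f'(x) = cos(x) - 1
  g(x) = x^2   ⇒   g'(x) = 2·x
  lim(x→0) f'(x)/g'(x) = lim(x→0) (cos(x) - 1)/(2·x)
  = 0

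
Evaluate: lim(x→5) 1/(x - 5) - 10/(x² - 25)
This is an ∞-∞ indeterminate form.

Combine fractions or rationalize to convert ∞-∞ to 0/0 form:
  lim(x→5) 1/(x - 5) - 10/(x² - 25) = 1/10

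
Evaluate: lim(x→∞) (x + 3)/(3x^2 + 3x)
This is an ∞/∞ indeterminate form.

Apply L'Hôpital's rule: differentiate numerator and denominator separately.
  f(x) = x + 3   ⇒   f'(x) = 1
  g(x) = 3·x^2 + 3·x   ⇒   g'(x) = 6·x + 3
  lim(x→∞) f'(x)/g'(x) = lim(x→∞) (1)/(6·x + 3)
  = 0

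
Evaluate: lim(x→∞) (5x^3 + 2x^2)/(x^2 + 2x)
This is an ∞/∞ indeterminate form.

Apply L'Hôpital's rule: differentiate numerator and denominator separately.
  f(x) = 5·x^3 + 2·x^2   ⇒   f'(x) = 15·x^2 + 4·x
  g(x) = x^2 + 2·x   ⇒   g'(x) = 2·x + 2
  lim(x→∞) f'(x)/g'(x) = lim(x→∞) (15·x^2 + 4·x)/(2·x + 2)
  = ∞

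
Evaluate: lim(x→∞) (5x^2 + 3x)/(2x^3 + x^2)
This is an ∞/∞ indeterminate form.

Apply L'Hôpital's rule: differentiate numerator and denominator separately.
  f(x) = 5·x^2 + 3·x   ⇒   f'(x) = 10·x + 3
  g(x) = 2·x^3 + x^2   ⇒   g'(x) = 6·x^2 + 2·x
  lim(x→∞) f'(x)/g'(x) = lim(x→∞) (10·x + 3)/(6·x^2 + 2·x)
  = 0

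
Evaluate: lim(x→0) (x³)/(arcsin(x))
This is a 0/0 indeterminate form.

Apply L'Hôpital's rule: differentiate numerator and denominator separately.
  f(x) = x^3   ⇒   f'(x) = 3·x^2
  g(x) = asin(x)   ⇒   g'(x) = 1/sqrt(1 - x^2)
  lim(x→0) f'(x)/g'(x) = lim(x→0) (3·x^2)/(1/sqrt(1 - x^2))
  = 0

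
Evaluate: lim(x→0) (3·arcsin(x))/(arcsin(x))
This is a 0/0 indeterminate form.

Apply L'Hôpital's rule: differentiate numerator and denominator separately.
  f(x) = 3·asin(x)   ⇒   f'(x) = 3/sqrt(1 - x^2)
  g(x) = asin(x)   ⇒   g'(x) = 1/sqrt(1 - x^2)
  lim(x→0) f'(x)/g'(x) = lim(x→0) (3/sqrt(1 - x^2))/(1/sqrt(1 - x^2))
  = 3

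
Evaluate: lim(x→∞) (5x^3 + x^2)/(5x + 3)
This is an ∞/∞ indeterminate form.

Apply L'Hôpital's rule: differentiate numerator and denominator separately.
  f(x) = 5·x^3 + x^2   ⇒   f'(x) = 15·x^2 + 2·x
  g(x) = 5·x + 3   ⇒   g'(x) = 5
  lim(x→∞) f'(x)/g'(x) = lim(x→∞) (15·x^2 + 2·x)/(5)
  = ∞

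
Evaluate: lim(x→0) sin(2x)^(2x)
This is an exponential indeterminate form.

For exponential indeterminate forms, take the natural log:
  Let L = lim(x→0) sin(2x)^(2x)
  Then ln(L) = lim(x→0) [exponent × ln(base)]
  Evaluate using L'Hôpital or standard limits, then exponentiate.
  L = 1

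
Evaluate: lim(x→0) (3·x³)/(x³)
This is a 0/0 indeterminate form.

Apply L'Hôpital's rule: differentiate numerator and denominator separately.
  f(x) = 3·x^3   ⇒   f'(x) = 9·x^2
  g(x) = x^3   ⇒   g'(x) = 3·x^2
  lim(x→0) f'(x)/g'(x) = lim(x→0) (9·x^2)/(3·x^2)
  = 3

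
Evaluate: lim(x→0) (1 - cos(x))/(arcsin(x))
This is a 0/0 indeterminate form.

Apply L'Hôpital's rule: differentiate numerator and denominator separately.
  f(x) = 1 - cos(x)   ⇒   f'(x) = sin(x)
  g(x) = asin(x)   ⇒   g'(x) = 1/sqrt(1 - x^2)
  lim(x→0) f'(x)/g'(x) = lim(x→0) (sin(x))/(1/sqrt(1 - x^2))
  = 0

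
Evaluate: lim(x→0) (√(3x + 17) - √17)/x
This is a standard limit.

Factor or rationalize the expression:
  lim(x→0) (√(3x + 17) - √17)/x = 3·sqrt(17)/34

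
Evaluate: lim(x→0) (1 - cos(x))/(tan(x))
This is a 0/0 indeterminate form.

Apply L'Hôpital's rule: differentiate numerator and denominator separately.
  f(x) = 1 - cos(x)   ⇒   f'(x) = sin(x)
  g(x) = tan(x)   ⇒   g'(x) = tan(x)^2 + 1
  lim(x→0) f'(x)/g'(x) = lim(x→0) (sin(x))/(tan(x)^2 + 1)
  = 0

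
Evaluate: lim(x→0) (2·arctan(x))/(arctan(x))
This is a 0/0 indeterminate form.

Apply L'Hôpital's rule: differentiate numerator and denominator separately.
  f(x) = 2·atan(x)   ⇒   f'(x) = 2/(x^2 + 1)
  g(x) = atan(x)   ⇒   g'(x) = 1/(x^2 + 1)
  lim(x→0) f'(x)/g'(x) = lim(x→0) (2/(x^2 + 1))/(1/(x^2 + 1))
  = 2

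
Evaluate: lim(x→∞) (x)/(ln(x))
This is an ∞/∞ indeterminate form.

Apply L'Hôpital's rule: differentiate numerator and denominator separately.
  f(x) = x   ⇒   f'(x) = 1
  g(x) = ln(x)   ⇒   g'(x) = 1/x
  lim(x→∞) f'(x)/g'(x) = lim(x→∞) (1)/(1/x)
  = ∞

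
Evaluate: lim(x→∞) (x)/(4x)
This is an ∞/∞ indeterminate form.

Apply L'Hôpital's rule: differentiate numerator and denominator separately.
  f(x) = x   ⇒   f'(x) = 1
  g(x) = 4·x   ⇒   g'(x) = 4
  lim(x→∞) f'(x)/g'(x) = lim(x→∞) (1)/(4)
  = 1/4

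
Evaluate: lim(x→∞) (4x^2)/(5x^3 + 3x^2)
This is an ∞/∞ indeterminate form.

Apply L'Hôpital's rule: differentiate numerator and denominator separately.
  f(x) = 4·x^2   ⇒   f'(x) = 8·x
  g(x) = 5·x^3 + 3·x^2   ⇒   g'(x) = 15·x^2 + 6·x
  lim(x→∞) f'(x)/g'(x) = lim(x→∞) (8·x)/(15·x^2 + 6·x)
  = 0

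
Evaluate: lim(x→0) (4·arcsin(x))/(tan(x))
This is a 0/0 indeterminate form.

Apply L'Hôpital's rule: differentiate numerator and denominator separately.
  f(x) = 4·asin(x)   ⇒   f'(x) = 4/sqrt(1 - x^2)
  g(x) = tan(x)   ⇒   g'(x) = tan(x)^2 + 1
  lim(x→0) f'(x)/g'(x) = lim(x→0) (4/sqrt(1 - x^2))/(tan(x)^2 + 1)
  = 4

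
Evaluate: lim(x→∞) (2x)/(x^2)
This is an ∞/∞ indeterminate form.

Apply L'Hôpital's rule: differentiate numerator and denominator separately.
  f(x) = 2·x   ⇒   f'(x) = 2
  g(x) = x^2   ⇒   g'(x) = 2·x
  lim(x→∞) f'(x)/g'(x) = lim(x→∞) (2)/(2·x)
  = 0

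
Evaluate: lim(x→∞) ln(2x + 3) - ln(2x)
This is an ∞-∞ indeterminate form.

Combine fractions or rationalize to convert ∞-∞ to 0/0 form:
  lim(x→∞) ln(2x + 3) - ln(2x) = 0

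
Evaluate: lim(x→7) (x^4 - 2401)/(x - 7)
This is a standard limit.

Factor or rationalize the expression:
  lim(x→7) (x^4 - 2401)/(x - 7) = 1372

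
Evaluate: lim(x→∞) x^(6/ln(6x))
This is an exponential indeterminate form.

For exponential indeterminate forms, take the natural log:
  Let L = lim(x→∞) x^(6/ln(6x))
  Then ln(L) = lim(x→∞) [exponent × ln(base)]
  Evaluate using L'Hôpital or standard limits, then exponentiate.
  L = e^(6)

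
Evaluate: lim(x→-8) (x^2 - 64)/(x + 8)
This is a standard limit.

Factor or rationalize the expression:
  lim(x→-8) (x^2 - 64)/(x + 8) = -16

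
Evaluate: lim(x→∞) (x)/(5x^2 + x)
This is an ∞/∞ indeterminate form.

Apply L'Hôpital's rule: differentiate numerator and denominator separately.
  f(x) = x   ⇒   f'(x) = 1
  g(x) = 5·x^2 + x   ⇒   g'(x) = 10·x + 1
  lim(x→∞) f'(x)/g'(x) = lim(x→∞) (1)/(10·x + 1)
  = 0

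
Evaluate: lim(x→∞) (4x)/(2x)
This is an ∞/∞ indeterminate form.

Apply L'Hôpital's rule: differentiate numerator and denominator separately.
  f(x) = 4·x   ⇒   f'(x) = 4
  g(x) = 2·x   ⇒   g'(x) = 2
  lim(x→∞) f'(x)/g'(x) = lim(x→∞) (4)/(2)
  = 2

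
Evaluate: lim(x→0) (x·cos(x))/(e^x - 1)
This is a 0/0 indeterminate form.

Apply L'Hôpital's rule: differentiate numerator and denominator separately.
  f(x) = x·cos(x)   ⇒   f'(x) = -x·sin(x) + cos(x)
  g(x) = e^(x) - 1   ⇒   g'(x) = e^(x)
  lim(x→0) f'(x)/g'(x) = lim(x→0) (-x·sin(x) + cos(x))/(e^(x))
  = 1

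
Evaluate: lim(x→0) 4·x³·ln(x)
This is a 0·∞ indeterminate form.

Rewrite 0·∞ as a quotient (0/0 or ∞/∞ form), then apply L'Hôpital's rule:
  lim(x→0) 4·x³·ln(x) = 0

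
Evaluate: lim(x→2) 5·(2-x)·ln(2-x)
This is a 0·∞ indeterminate form.

Rewrite 0·∞ as a quotient (0/0 or ∞/∞ form), then apply L'Hôpital's rule:
  lim(x→2) 5·(2-x)·ln(2-x) = 0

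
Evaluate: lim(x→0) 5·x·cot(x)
This is a 0·∞ indeterminate form.

Rewrite 0·∞ as a quotient (0/0 or ∞/∞ form), then apply L'Hôpital's rule:
  lim(x→0) 5·x·cot(x) = 5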